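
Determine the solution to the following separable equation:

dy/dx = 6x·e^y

Separating variables and integrating:
-e^(-y) = 3x² + C

General solution: y = -ln(C - 3x²)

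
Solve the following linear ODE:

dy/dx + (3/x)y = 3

Using integrating factor method:

General solution: y = (3/4)x + Cx^(-3)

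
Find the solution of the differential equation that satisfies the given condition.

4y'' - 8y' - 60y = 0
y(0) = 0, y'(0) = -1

General solution: y = C₁e^(5x) + C₂e^(-3x)
Applying ICs: C₁ = -1/8, C₂ = 1/8
Particular solution: y = -(1/8)e^(5x) + (1/8)e^(-3x)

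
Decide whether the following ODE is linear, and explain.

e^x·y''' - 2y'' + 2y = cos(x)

Linear (y and its derivatives appear to the first power only, no products of y terms)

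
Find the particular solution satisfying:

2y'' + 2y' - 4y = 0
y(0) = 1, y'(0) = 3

General solution: y = C₁e^x + C₂e^(-2x)
Applying ICs: C₁ = 5/3, C₂ = -2/3
Particular solution: y = (5/3)e^x - (2/3)e^(-2x)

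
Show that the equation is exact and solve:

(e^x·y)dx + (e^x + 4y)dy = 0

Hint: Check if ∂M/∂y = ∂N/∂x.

Verify exactness: ∂M/∂y = ∂N/∂x ✓
Find F(x,y) such that ∂F/∂x = M, ∂F/∂y = N
Solution: e^x·y + 2y² = C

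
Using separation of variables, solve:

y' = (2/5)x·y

Separating variables and integrating:
ln|y| = x^2/5 + C

General solution: y = Ce^(x^2/5)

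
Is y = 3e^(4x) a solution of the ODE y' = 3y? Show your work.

Verification:
y = 3e^(4x)
y' = 12e^(4x)
But 3y = 9e^(4x)
y' ≠ 3y — the derivative does not match

No, it is not a solution.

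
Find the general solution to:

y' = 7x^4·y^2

Separating variables and integrating:
-1/y = 7x^5/5 + C

General solution: y^-1 = (-7/5)x^5 + C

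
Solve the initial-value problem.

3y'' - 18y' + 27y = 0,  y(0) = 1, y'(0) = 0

General solution: y = (C₁ + C₂x)e^(3x)
Repeated root r = 3
Applying ICs: C₁ = 1, C₂ = -3
Particular solution: y = (1 - 3x)e^(3x)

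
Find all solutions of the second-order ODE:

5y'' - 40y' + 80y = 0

Characteristic equation: 5r² - 40r + 80 = 0
Divide by 5: r² - 8r + 16 = 0
Factored: (r - 4)² = 0
Repeated root: r = 4
General solution: y = (C₁ + C₂x)e^(4x)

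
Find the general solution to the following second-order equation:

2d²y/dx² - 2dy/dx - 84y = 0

Characteristic equation: 2r² - 2r - 84 = 0
Divide by 2: r² - r - 42 = 0
Roots: r = 7, -6 (distinct real)
General solution: y = C₁e^(7x) + C₂e^(-6x)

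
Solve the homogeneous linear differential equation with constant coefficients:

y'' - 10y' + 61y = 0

Characteristic equation: r² - 10r + 61 = 0
Roots: r = 5 ± 6i (complex conjugates)
General solution: y = e^(5x)(C₁cos(6x) + C₂sin(6x))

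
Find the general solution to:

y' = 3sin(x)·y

Separating variables and integrating:
ln|y| = -3cos(x) + C

General solution: y = Ce^(-3cos(x))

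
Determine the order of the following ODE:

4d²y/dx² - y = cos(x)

The order is 2 (highest derivative is of order 2).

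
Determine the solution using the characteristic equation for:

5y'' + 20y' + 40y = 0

Characteristic equation: 5r² + 20r + 40 = 0
Divide by 5: r² + 4r + 8 = 0
Roots: r = -2 ± 2i (complex conjugates)
General solution: y = e^(-2x)(C₁cos(2x) + C₂sin(2x))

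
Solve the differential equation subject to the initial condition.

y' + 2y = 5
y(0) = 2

General solution: y = 5/2 + Ce^(-2x)
Applying y(0) = 2: C = 2 - 5/2 = -1/2
Particular solution: y = 5/2 - (1/2)e^(-2x)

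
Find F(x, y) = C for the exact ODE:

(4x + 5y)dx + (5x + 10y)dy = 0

Verify exactness: ∂M/∂y = ∂N/∂x ✓
Find F(x,y) such that ∂F/∂x = M, ∂F/∂y = N
Solution: 2x² + 5xy + 5y² = C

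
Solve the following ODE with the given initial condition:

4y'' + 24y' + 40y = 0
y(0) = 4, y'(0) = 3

General solution: y = e^(-3x)(C₁cos(x) + C₂sin(x))
Complex roots r = -3 ± i
Applying ICs: C₁ = 4, C₂ = 15
Particular solution: y = e^(-3x)(4cos(x) + 15sin(x))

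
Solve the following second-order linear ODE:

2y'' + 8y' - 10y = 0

Characteristic equation: 2r² + 8r - 10 = 0
Divide by 2: r² + 4r - 5 = 0
Roots: r = 1, -5 (distinct real)
General solution: y = C₁e^x + C₂e^(-5x)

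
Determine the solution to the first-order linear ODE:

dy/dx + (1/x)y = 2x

Using integrating factor method:

General solution: y = (2/3)x^2 + C/x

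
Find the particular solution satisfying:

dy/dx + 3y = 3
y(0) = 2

General solution: y = 1 + Ce^(-3x)
Applying y(0) = 2: C = 2 - 1 = 1
Particular solution: y = 1 + e^(-3x)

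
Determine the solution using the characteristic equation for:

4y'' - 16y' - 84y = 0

Characteristic equation: 4r² - 16r - 84 = 0
Divide by 4: r² - 4r - 21 = 0
Roots: r = 7, -3 (distinct real)
General solution: y = C₁e^(7x) + C₂e^(-3x)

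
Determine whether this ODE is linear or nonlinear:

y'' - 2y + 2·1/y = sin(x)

Nonlinear (1/y term)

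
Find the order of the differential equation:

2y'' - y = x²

The order is 2 (highest derivative is of order 2).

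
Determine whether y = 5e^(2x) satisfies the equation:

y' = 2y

Verification:
y = 5e^(2x)
y' = 10e^(2x)
2y = 10e^(2x)
y' = 2y ✓

Yes, it is a solution.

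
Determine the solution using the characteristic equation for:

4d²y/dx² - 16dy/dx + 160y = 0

Characteristic equation: 4r² - 16r + 160 = 0
Divide by 4: r² - 4r + 40 = 0
Roots: r = 2 ± 6i (complex conjugates)
General solution: y = e^(2x)(C₁cos(6x) + C₂sin(6x))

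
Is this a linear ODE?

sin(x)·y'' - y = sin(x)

Yes. Linear (y and its derivatives appear to the first power only, no products of y terms)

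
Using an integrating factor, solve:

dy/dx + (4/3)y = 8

Using integrating factor method:

General solution: y = 6 + Ce^(-4x/3)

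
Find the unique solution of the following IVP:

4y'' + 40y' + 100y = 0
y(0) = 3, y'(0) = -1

General solution: y = (C₁ + C₂x)e^(-5x)
Repeated root r = -5
Applying ICs: C₁ = 3, C₂ = 14
Particular solution: y = (3 + 14x)e^(-5x)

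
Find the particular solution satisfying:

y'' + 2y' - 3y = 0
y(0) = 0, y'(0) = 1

General solution: y = C₁e^x + C₂e^(-3x)
Applying ICs: C₁ = 1/4, C₂ = -1/4
Particular solution: y = (1/4)e^x - (1/4)e^(-3x)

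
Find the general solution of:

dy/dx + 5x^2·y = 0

Using integrating factor method:

General solution: y = Ce^(-5x^3/3)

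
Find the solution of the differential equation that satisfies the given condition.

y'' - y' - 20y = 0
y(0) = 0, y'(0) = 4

General solution: y = C₁e^(5x) + C₂e^(-4x)
Applying ICs: C₁ = 4/9, C₂ = -4/9
Particular solution: y = (4/9)e^(5x) - (4/9)e^(-4x)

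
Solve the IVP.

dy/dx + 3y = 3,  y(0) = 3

General solution: y = 1 + Ce^(-3x)
Applying y(0) = 3: C = 3 - 1 = 2
Particular solution: y = 1 + 2e^(-3x)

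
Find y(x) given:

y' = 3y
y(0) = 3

General solution: y = Ce^(3x)
Applying IC y(0) = 3:
Particular solution: y = 3e^(3x)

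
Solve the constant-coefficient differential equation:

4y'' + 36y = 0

Characteristic equation: 4r² + 36 = 0
Divide by 4: r² + 9 = 0
Roots: r = ±3i (complex conjugates)
General solution: y = C₁cos(3x) + C₂sin(3x)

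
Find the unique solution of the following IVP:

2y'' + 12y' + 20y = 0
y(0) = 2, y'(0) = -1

General solution: y = e^(-3x)(C₁cos(x) + C₂sin(x))
Complex roots r = -3 ± i
Applying ICs: C₁ = 2, C₂ = 5
Particular solution: y = e^(-3x)(2cos(x) + 5sin(x))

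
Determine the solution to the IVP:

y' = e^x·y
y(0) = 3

General solution: y = Ce^(e^x)
Applying IC y(0) = 3:
Particular solution: y = 3e^(e^x - 1)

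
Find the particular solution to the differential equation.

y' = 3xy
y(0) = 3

General solution: y = Ce^(3x²/2)
Applying IC y(0) = 3:
Particular solution: y = 3e^(3x²/2)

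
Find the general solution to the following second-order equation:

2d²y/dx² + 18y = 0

Characteristic equation: 2r² + 18 = 0
Divide by 2: r² + 9 = 0
Roots: r = ±3i (complex conjugates)
General solution: y = C₁cos(3x) + C₂sin(3x)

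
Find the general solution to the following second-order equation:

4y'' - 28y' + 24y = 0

Characteristic equation: 4r² - 28r + 24 = 0
Divide by 4: r² - 7r + 6 = 0
Roots: r = 1, 6 (distinct real)
General solution: y = C₁e^x + C₂e^(6x)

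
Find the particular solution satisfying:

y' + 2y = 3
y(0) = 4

General solution: y = 3/2 + Ce^(-2x)
Applying y(0) = 4: C = 4 - 3/2 = 5/2
Particular solution: y = 3/2 + (5/2)e^(-2x)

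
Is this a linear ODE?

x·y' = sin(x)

Yes. Linear (y and its derivatives appear to the first power only, no products of y terms)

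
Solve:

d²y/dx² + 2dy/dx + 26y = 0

Characteristic equation: r² + 2r + 26 = 0
Roots: r = -1 ± 5i (complex conjugates)
General solution: y = e^(-x)(C₁cos(5x) + C₂sin(5x))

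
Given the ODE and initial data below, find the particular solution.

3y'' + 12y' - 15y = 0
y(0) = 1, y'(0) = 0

General solution: y = C₁e^x + C₂e^(-5x)
Applying ICs: C₁ = 5/6, C₂ = 1/6
Particular solution: y = (5/6)e^x + (1/6)e^(-5x)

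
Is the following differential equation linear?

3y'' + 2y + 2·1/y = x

No. Nonlinear (1/y term)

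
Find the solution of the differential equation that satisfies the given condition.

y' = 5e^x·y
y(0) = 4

General solution: y = Ce^(5e^x)
Applying IC y(0) = 4:
Particular solution: y = 4e^(5(e^x - 1))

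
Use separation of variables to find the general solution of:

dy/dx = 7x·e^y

Separating variables and integrating:
-e^(-y) = 7x²/2 + C

General solution: y = -ln(C - 7x²/2)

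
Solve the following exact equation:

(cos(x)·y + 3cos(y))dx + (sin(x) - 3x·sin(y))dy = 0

Verify exactness: ∂M/∂y = ∂N/∂x ✓
Find F(x,y) such that ∂F/∂x = M, ∂F/∂y = N
Solution: sin(x)·y + 3x·cos(y) = C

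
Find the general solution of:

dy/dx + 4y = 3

Using integrating factor method:

General solution: y = 3/4 + Ce^(-4x)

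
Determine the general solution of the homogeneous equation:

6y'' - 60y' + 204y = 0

Characteristic equation: 6r² - 60r + 204 = 0
Divide by 6: r² - 10r + 34 = 0
Roots: r = 5 ± 3i (complex conjugates)
General solution: y = e^(5x)(C₁cos(3x) + C₂sin(3x))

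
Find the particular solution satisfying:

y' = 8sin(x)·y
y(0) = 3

General solution: y = Ce^(-8cos(x))
Applying IC y(0) = 3:
Particular solution: y = 3e^(8(1-cos(x)))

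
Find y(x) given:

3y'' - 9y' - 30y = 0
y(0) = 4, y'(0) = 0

General solution: y = C₁e^(5x) + C₂e^(-2x)
Applying ICs: C₁ = 8/7, C₂ = 20/7
Particular solution: y = (8/7)e^(5x) + (20/7)e^(-2x)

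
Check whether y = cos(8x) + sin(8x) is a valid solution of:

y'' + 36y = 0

Verification:
y'' = -64cos(8x) - 64sin(8x)
y'' + 36y ≠ 0 (frequency mismatch: got 64 instead of 36)

No, it is not a solution.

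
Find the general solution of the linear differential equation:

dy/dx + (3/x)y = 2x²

Using integrating factor method:

General solution: y = (1/3)x^3 + Cx^(-3)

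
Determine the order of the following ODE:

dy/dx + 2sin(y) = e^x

The order is 1 (highest derivative is of order 1).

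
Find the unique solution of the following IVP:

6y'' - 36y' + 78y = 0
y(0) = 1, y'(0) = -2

General solution: y = e^(3x)(C₁cos(2x) + C₂sin(2x))
Complex roots r = 3 ± 2i
Applying ICs: C₁ = 1, C₂ = -5/2
Particular solution: y = e^(3x)(cos(2x) - (5/2)sin(2x))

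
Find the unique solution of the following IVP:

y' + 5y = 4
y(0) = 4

General solution: y = 4/5 + Ce^(-5x)
Applying y(0) = 4: C = 4 - 4/5 = 16/5
Particular solution: y = 4/5 + (16/5)e^(-5x)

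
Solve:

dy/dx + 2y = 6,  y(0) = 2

General solution: y = 3 + Ce^(-2x)
Applying y(0) = 2: C = 2 - 3 = -1
Particular solution: y = 3 - e^(-2x)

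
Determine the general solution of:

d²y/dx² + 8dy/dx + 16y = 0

Characteristic equation: r² + 8r + 16 = 0
Factored: (r + 4)² = 0
Repeated root: r = -4
General solution: y = (C₁ + C₂x)e^(-4x)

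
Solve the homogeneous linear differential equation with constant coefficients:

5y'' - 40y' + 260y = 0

Characteristic equation: 5r² - 40r + 260 = 0
Divide by 5: r² - 8r + 52 = 0
Roots: r = 4 ± 6i (complex conjugates)
General solution: y = e^(4x)(C₁cos(6x) + C₂sin(6x))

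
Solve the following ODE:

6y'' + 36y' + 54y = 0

Characteristic equation: 6r² + 36r + 54 = 0
Divide by 6: r² + 6r + 9 = 0
Factored: (r + 3)² = 0
Repeated root: r = -3
General solution: y = (C₁ + C₂x)e^(-3x)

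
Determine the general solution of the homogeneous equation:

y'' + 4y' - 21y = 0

Characteristic equation: r² + 4r - 21 = 0
Roots: r = 3, -7 (distinct real)
General solution: y = C₁e^(3x) + C₂e^(-7x)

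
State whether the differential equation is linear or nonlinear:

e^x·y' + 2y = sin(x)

Linear (y and its derivatives appear to the first power only, no products of y terms)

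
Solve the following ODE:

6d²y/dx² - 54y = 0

Characteristic equation: 6r² - 54 = 0
Divide by 6: r² - 9 = 0
Roots: r = 3, -3 (distinct real)
General solution: y = C₁e^(3x) + C₂e^(-3x)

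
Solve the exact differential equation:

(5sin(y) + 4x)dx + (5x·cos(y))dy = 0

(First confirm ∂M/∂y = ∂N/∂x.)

Verify exactness: ∂M/∂y = ∂N/∂x ✓
Find F(x,y) such that ∂F/∂x = M, ∂F/∂y = N
Solution: 5x·sin(y) + 2x² = C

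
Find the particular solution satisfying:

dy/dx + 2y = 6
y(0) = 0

General solution: y = 3 + Ce^(-2x)
Applying y(0) = 0: C = 0 - 3 = -3
Particular solution: y = 3 - 3e^(-2x)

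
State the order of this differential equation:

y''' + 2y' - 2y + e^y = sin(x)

The order is 3 (highest derivative is of order 3).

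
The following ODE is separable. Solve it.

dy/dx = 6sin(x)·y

Separating variables and integrating:
ln|y| = -6cos(x) + C

General solution: y = Ce^(-6cos(x))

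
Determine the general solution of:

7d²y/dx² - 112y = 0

Characteristic equation: 7r² - 112 = 0
Divide by 7: r² - 16 = 0
Roots: r = 4, -4 (distinct real)
General solution: y = C₁e^(4x) + C₂e^(-4x)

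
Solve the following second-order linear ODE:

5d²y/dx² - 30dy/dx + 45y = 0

Characteristic equation: 5r² - 30r + 45 = 0
Divide by 5: r² - 6r + 9 = 0
Factored: (r - 3)² = 0
Repeated root: r = 3
General solution: y = (C₁ + C₂x)e^(3x)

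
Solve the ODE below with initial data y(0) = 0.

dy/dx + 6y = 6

General solution: y = 1 + Ce^(-6x)
Applying y(0) = 0: C = 0 - 1 = -1
Particular solution: y = 1 - e^(-6x)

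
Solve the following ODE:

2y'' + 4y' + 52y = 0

Characteristic equation: 2r² + 4r + 52 = 0
Divide by 2: r² + 2r + 26 = 0
Roots: r = -1 ± 5i (complex conjugates)
General solution: y = e^(-x)(C₁cos(5x) + C₂sin(5x))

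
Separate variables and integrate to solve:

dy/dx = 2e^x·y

Separating variables and integrating:
ln|y| = 2e^x + C

General solution: y = Ce^(2e^x)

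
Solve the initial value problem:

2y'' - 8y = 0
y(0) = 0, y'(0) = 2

General solution: y = C₁e^(2x) + C₂e^(-2x)
Applying ICs: C₁ = 1/2, C₂ = -1/2
Particular solution: y = (1/2)e^(2x) - (1/2)e^(-2x)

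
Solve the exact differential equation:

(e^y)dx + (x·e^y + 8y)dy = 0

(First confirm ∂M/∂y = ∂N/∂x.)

Verify exactness: ∂M/∂y = ∂N/∂x ✓
Find F(x,y) such that ∂F/∂x = M, ∂F/∂y = N
Solution: x·e^y + 4y² = C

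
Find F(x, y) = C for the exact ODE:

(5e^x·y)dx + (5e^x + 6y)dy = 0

Verify exactness: ∂M/∂y = ∂N/∂x ✓
Find F(x,y) such that ∂F/∂x = M, ∂F/∂y = N
Solution: 5e^x·y + 3y² = C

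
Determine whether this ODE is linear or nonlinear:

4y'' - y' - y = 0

Linear (y and its derivatives appear to the first power only, no products of y terms)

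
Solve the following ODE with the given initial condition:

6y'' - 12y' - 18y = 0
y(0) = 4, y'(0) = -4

General solution: y = C₁e^(3x) + C₂e^(-x)
Applying ICs: C₁ = 0, C₂ = 4
Particular solution: y = 4e^(-x)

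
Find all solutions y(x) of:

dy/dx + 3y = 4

Using integrating factor method:

General solution: y = 4/3 + Ce^(-3x)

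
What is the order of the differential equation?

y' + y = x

The order is 1 (highest derivative is of order 1).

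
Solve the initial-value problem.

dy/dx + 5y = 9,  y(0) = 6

General solution: y = 9/5 + Ce^(-5x)
Applying y(0) = 6: C = 6 - 9/5 = 21/5
Particular solution: y = 9/5 + (21/5)e^(-5x)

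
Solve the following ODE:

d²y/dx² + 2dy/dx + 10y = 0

Characteristic equation: r² + 2r + 10 = 0
Roots: r = -1 ± 3i (complex conjugates)
General solution: y = e^(-x)(C₁cos(3x) + C₂sin(3x))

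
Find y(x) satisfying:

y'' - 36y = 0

Characteristic equation: r² - 36 = 0
Roots: r = 6, -6 (distinct real)
General solution: y = C₁e^(6x) + C₂e^(-6x)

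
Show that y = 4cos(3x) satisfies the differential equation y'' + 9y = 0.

Verification:
y'' = -36cos(3x)
y'' + 9y = 0 ✓

Yes, it is a solution.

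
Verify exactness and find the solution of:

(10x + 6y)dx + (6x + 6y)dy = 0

Verify exactness: ∂M/∂y = ∂N/∂x ✓
Find F(x,y) such that ∂F/∂x = M, ∂F/∂y = N
Solution: 5x² + 6xy + 3y² = C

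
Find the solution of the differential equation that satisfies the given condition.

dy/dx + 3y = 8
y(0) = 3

General solution: y = 8/3 + Ce^(-3x)
Applying y(0) = 3: C = 3 - 8/3 = 1/3
Particular solution: y = 8/3 + (1/3)e^(-3x)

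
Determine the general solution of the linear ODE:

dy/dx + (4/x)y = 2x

Using integrating factor method:

General solution: y = (1/3)x^2 + Cx^(-4)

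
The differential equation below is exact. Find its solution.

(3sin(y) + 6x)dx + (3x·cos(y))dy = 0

Verify exactness: ∂M/∂y = ∂N/∂x ✓
Find F(x,y) such that ∂F/∂x = M, ∂F/∂y = N
Solution: 3x·sin(y) + 3x² = C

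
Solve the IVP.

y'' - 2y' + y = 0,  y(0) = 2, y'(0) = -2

General solution: y = (C₁ + C₂x)e^x
Repeated root r = 1
Applying ICs: C₁ = 2, C₂ = -4
Particular solution: y = (2 - 4x)e^x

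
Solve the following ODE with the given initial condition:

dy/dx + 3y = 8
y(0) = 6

General solution: y = 8/3 + Ce^(-3x)
Applying y(0) = 6: C = 6 - 8/3 = 10/3
Particular solution: y = 8/3 + (10/3)e^(-3x)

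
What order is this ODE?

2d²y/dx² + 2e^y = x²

The order is 2 (highest derivative is of order 2).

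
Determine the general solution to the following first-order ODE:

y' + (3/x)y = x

Using integrating factor method:

General solution: y = (1/5)x^2 + Cx^(-3)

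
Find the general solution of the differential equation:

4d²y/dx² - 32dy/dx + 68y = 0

Characteristic equation: 4r² - 32r + 68 = 0
Divide by 4: r² - 8r + 17 = 0
Roots: r = 4 ± i (complex conjugates)
General solution: y = e^(4x)(C₁cos(x) + C₂sin(x))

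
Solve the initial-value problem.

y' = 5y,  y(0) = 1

General solution: y = Ce^(5x)
Applying IC y(0) = 1:
Particular solution: y = e^(5x)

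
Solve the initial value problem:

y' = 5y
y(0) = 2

General solution: y = Ce^(5x)
Applying IC y(0) = 2:
Particular solution: y = 2e^(5x)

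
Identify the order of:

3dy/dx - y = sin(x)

The order is 1 (highest derivative is of order 1).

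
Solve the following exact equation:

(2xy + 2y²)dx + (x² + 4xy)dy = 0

Verify exactness: ∂M/∂y = ∂N/∂x ✓
Find F(x,y) such that ∂F/∂x = M, ∂F/∂y = N
Solution: x²y + 2xy² = C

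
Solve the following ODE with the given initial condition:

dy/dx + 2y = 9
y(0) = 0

General solution: y = 9/2 + Ce^(-2x)
Applying y(0) = 0: C = 0 - 9/2 = -9/2
Particular solution: y = 9/2 - (9/2)e^(-2x)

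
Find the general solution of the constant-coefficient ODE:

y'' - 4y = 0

Characteristic equation: r² - 4 = 0
Roots: r = 2, -2 (distinct real)
General solution: y = C₁e^(2x) + C₂e^(-2x)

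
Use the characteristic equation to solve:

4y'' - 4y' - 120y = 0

Characteristic equation: 4r² - 4r - 120 = 0
Divide by 4: r² - r - 30 = 0
Roots: r = 6, -5 (distinct real)
General solution: y = C₁e^(6x) + C₂e^(-5x)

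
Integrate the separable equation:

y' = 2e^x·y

Separating variables and integrating:
ln|y| = 2e^x + C

General solution: y = Ce^(2e^x)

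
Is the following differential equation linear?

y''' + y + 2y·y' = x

No. Nonlinear (product y·y')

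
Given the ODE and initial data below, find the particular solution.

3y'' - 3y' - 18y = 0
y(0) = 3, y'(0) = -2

General solution: y = C₁e^(3x) + C₂e^(-2x)
Applying ICs: C₁ = 4/5, C₂ = 11/5
Particular solution: y = (4/5)e^(3x) + (11/5)e^(-2x)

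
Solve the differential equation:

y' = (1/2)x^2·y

Separating variables and integrating:
ln|y| = x^3/6 + C

General solution: y = Ce^(x^3/6)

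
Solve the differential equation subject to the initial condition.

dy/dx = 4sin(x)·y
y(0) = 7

General solution: y = Ce^(-4cos(x))
Applying IC y(0) = 7:
Particular solution: y = 7e^(4(1-cos(x)))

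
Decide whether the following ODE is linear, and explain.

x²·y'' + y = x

Linear (y and its derivatives appear to the first power only, no products of y terms)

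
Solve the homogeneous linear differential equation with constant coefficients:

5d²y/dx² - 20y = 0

Characteristic equation: 5r² - 20 = 0
Divide by 5: r² - 4 = 0
Roots: r = 2, -2 (distinct real)
General solution: y = C₁e^(2x) + C₂e^(-2x)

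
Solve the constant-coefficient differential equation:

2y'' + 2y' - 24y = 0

Characteristic equation: 2r² + 2r - 24 = 0
Divide by 2: r² + r - 12 = 0
Roots: r = 3, -4 (distinct real)
General solution: y = C₁e^(3x) + C₂e^(-4x)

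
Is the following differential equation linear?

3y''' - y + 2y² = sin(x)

No. Nonlinear (y² term)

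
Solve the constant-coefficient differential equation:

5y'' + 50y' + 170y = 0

Characteristic equation: 5r² + 50r + 170 = 0
Divide by 5: r² + 10r + 34 = 0
Roots: r = -5 ± 3i (complex conjugates)
General solution: y = e^(-5x)(C₁cos(3x) + C₂sin(3x))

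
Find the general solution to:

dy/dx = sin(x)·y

Separating variables and integrating:
ln|y| = -cos(x) + C

General solution: y = Ce^(-cos(x))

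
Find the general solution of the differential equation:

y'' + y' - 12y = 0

Characteristic equation: r² + r - 12 = 0
Roots: r = 3, -4 (distinct real)
General solution: y = C₁e^(3x) + C₂e^(-4x)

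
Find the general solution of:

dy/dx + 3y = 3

Using integrating factor method:

General solution: y = 1 + Ce^(-3x)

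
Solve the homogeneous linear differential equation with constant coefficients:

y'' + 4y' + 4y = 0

Characteristic equation: r² + 4r + 4 = 0
Factored: (r + 2)² = 0
Repeated root: r = -2
General solution: y = (C₁ + C₂x)e^(-2x)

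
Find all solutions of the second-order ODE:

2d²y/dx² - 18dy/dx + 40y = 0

Characteristic equation: 2r² - 18r + 40 = 0
Divide by 2: r² - 9r + 20 = 0
Roots: r = 5, 4 (distinct real)
General solution: y = C₁e^(5x) + C₂e^(4x)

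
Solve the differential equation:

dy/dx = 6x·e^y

Separating variables and integrating:
-e^(-y) = 3x² + C

General solution: y = -ln(C - 3x²)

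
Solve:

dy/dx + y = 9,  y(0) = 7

General solution: y = 9 + Ce^(-x)
Applying y(0) = 7: C = 7 - 9 = -2
Particular solution: y = 9 - 2e^(-x)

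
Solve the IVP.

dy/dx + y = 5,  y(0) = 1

General solution: y = 5 + Ce^(-x)
Applying y(0) = 1: C = 1 - 5 = -4
Particular solution: y = 5 - 4e^(-x)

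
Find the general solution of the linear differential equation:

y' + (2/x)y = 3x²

Using integrating factor method:

General solution: y = (3/5)x^3 + Cx^(-2)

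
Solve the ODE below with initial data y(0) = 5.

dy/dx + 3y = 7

General solution: y = 7/3 + Ce^(-3x)
Applying y(0) = 5: C = 5 - 7/3 = 8/3
Particular solution: y = 7/3 + (8/3)e^(-3x)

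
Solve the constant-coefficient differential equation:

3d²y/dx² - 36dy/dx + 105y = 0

Characteristic equation: 3r² - 36r + 105 = 0
Divide by 3: r² - 12r + 35 = 0
Roots: r = 5, 7 (distinct real)
General solution: y = C₁e^(5x) + C₂e^(7x)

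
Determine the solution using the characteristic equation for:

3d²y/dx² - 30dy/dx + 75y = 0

Characteristic equation: 3r² - 30r + 75 = 0
Divide by 3: r² - 10r + 25 = 0
Factored: (r - 5)² = 0
Repeated root: r = 5
General solution: y = (C₁ + C₂x)e^(5x)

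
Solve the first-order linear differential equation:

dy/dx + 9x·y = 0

Using integrating factor method:

General solution: y = Ce^(-9x^2/2)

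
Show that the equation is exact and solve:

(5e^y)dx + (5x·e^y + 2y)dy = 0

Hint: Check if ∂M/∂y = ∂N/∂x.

Verify exactness: ∂M/∂y = ∂N/∂x ✓
Find F(x,y) such that ∂F/∂x = M, ∂F/∂y = N
Solution: 5x·e^y + y² = C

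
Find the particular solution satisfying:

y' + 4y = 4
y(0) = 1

General solution: y = 1 + Ce^(-4x)
Applying y(0) = 1: C = 1 - 1 = 0
Particular solution: y = 1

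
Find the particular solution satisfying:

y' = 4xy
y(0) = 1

General solution: y = Ce^(2x²)
Applying IC y(0) = 1:
Particular solution: y = e^(2x²)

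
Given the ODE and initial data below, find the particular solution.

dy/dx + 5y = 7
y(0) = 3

General solution: y = 7/5 + Ce^(-5x)
Applying y(0) = 3: C = 3 - 7/5 = 8/5
Particular solution: y = 7/5 + (8/5)e^(-5x)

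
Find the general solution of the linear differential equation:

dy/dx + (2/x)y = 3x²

Using integrating factor method:

General solution: y = (3/5)x^3 + Cx^(-2)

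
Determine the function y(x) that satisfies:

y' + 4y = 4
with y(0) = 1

General solution: y = 1 + Ce^(-4x)
Applying y(0) = 1: C = 1 - 1 = 0
Particular solution: y = 1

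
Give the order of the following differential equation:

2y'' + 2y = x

The order is 2 (highest derivative is of order 2).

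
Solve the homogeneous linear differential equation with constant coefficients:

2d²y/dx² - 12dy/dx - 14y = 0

Characteristic equation: 2r² - 12r - 14 = 0
Divide by 2: r² - 6r - 7 = 0
Roots: r = 7, -1 (distinct real)
General solution: y = C₁e^(7x) + C₂e^(-x)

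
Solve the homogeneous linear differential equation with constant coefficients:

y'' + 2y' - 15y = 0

Characteristic equation: r² + 2r - 15 = 0
Roots: r = 3, -5 (distinct real)
General solution: y = C₁e^(3x) + C₂e^(-5x)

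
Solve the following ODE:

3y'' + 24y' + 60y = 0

Characteristic equation: 3r² + 24r + 60 = 0
Divide by 3: r² + 8r + 20 = 0
Roots: r = -4 ± 2i (complex conjugates)
General solution: y = e^(-4x)(C₁cos(2x) + C₂sin(2x))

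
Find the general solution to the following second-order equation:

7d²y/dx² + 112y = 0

Characteristic equation: 7r² + 112 = 0
Divide by 7: r² + 16 = 0
Roots: r = ±4i (complex conjugates)
General solution: y = C₁cos(4x) + C₂sin(4x)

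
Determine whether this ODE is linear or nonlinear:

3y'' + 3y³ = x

Nonlinear (y³ term)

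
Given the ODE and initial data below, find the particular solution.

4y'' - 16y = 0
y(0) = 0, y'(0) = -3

General solution: y = C₁e^(2x) + C₂e^(-2x)
Applying ICs: C₁ = -3/4, C₂ = 3/4
Particular solution: y = -(3/4)e^(2x) + (3/4)e^(-2x)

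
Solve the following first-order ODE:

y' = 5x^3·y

Separating variables and integrating:
ln|y| = 5x^4/4 + C

General solution: y = Ce^(5x^4/4)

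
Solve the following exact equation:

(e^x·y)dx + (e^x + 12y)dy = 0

Verify exactness: ∂M/∂y = ∂N/∂x ✓
Find F(x,y) such that ∂F/∂x = M, ∂F/∂y = N
Solution: e^x·y + 6y² = C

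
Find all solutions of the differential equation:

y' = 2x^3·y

Separating variables and integrating:
ln|y| = x^4/2 + C

General solution: y = Ce^(x^4/2)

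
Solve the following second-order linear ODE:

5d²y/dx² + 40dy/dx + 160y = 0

Characteristic equation: 5r² + 40r + 160 = 0
Divide by 5: r² + 8r + 32 = 0
Roots: r = -4 ± 4i (complex conjugates)
General solution: y = e^(-4x)(C₁cos(4x) + C₂sin(4x))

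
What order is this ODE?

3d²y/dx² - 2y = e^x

The order is 2 (highest derivative is of order 2).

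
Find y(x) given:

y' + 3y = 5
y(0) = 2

General solution: y = 5/3 + Ce^(-3x)
Applying y(0) = 2: C = 2 - 5/3 = 1/3
Particular solution: y = 5/3 + (1/3)e^(-3x)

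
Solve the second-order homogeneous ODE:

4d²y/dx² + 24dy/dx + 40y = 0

Characteristic equation: 4r² + 24r + 40 = 0
Divide by 4: r² + 6r + 10 = 0
Roots: r = -3 ± i (complex conjugates)
General solution: y = e^(-3x)(C₁cos(x) + C₂sin(x))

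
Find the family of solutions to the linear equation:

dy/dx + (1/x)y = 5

Using integrating factor method:

General solution: y = (5/2)x + C/x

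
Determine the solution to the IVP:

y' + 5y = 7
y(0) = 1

General solution: y = 7/5 + Ce^(-5x)
Applying y(0) = 1: C = 1 - 7/5 = -2/5
Particular solution: y = 7/5 - (2/5)e^(-5x)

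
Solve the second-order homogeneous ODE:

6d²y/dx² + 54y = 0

Characteristic equation: 6r² + 54 = 0
Divide by 6: r² + 9 = 0
Roots: r = ±3i (complex conjugates)
General solution: y = C₁cos(3x) + C₂sin(3x)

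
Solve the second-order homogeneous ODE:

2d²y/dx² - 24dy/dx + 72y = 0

Characteristic equation: 2r² - 24r + 72 = 0
Divide by 2: r² - 12r + 36 = 0
Factored: (r - 6)² = 0
Repeated root: r = 6
General solution: y = (C₁ + C₂x)e^(6x)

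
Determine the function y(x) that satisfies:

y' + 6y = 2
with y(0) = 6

General solution: y = 1/3 + Ce^(-6x)
Applying y(0) = 6: C = 6 - 1/3 = 17/3
Particular solution: y = 1/3 + (17/3)e^(-6x)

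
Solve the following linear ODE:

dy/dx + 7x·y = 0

Using integrating factor method:

General solution: y = Ce^(-7x^2/2)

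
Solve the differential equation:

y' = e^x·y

Separating variables and integrating:
ln|y| = e^x + C

General solution: y = Ce^(e^x)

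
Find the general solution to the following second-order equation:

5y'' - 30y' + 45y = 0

Characteristic equation: 5r² - 30r + 45 = 0
Divide by 5: r² - 6r + 9 = 0
Factored: (r - 3)² = 0
Repeated root: r = 3
General solution: y = (C₁ + C₂x)e^(3x)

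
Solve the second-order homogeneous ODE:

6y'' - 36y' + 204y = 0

Characteristic equation: 6r² - 36r + 204 = 0
Divide by 6: r² - 6r + 34 = 0
Roots: r = 3 ± 5i (complex conjugates)
General solution: y = e^(3x)(C₁cos(5x) + C₂sin(5x))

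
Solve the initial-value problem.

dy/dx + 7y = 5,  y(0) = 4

General solution: y = 5/7 + Ce^(-7x)
Applying y(0) = 4: C = 4 - 5/7 = 23/7
Particular solution: y = 5/7 + (23/7)e^(-7x)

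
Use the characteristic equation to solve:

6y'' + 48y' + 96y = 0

Characteristic equation: 6r² + 48r + 96 = 0
Divide by 6: r² + 8r + 16 = 0
Factored: (r + 4)² = 0
Repeated root: r = -4
General solution: y = (C₁ + C₂x)e^(-4x)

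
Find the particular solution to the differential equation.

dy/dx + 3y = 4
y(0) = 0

General solution: y = 4/3 + Ce^(-3x)
Applying y(0) = 0: C = 0 - 4/3 = -4/3
Particular solution: y = 4/3 - (4/3)e^(-3x)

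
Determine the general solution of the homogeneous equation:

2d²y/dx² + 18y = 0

Characteristic equation: 2r² + 18 = 0
Divide by 2: r² + 9 = 0
Roots: r = ±3i (complex conjugates)
General solution: y = C₁cos(3x) + C₂sin(3x)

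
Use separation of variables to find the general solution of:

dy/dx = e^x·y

Separating variables and integrating:
ln|y| = e^x + C

General solution: y = Ce^(e^x)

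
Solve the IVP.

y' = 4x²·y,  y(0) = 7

General solution: y = Ce^(4x³/3)
Applying IC y(0) = 7:
Particular solution: y = 7e^(4x³/3)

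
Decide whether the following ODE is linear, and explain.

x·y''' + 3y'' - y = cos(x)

Linear (y and its derivatives appear to the first power only, no products of y terms)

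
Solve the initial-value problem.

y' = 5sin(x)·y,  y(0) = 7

General solution: y = Ce^(-5cos(x))
Applying IC y(0) = 7:
Particular solution: y = 7e^(5(1-cos(x)))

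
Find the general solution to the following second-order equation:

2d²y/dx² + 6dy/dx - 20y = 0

Characteristic equation: 2r² + 6r - 20 = 0
Divide by 2: r² + 3r - 10 = 0
Roots: r = 2, -5 (distinct real)
General solution: y = C₁e^(2x) + C₂e^(-5x)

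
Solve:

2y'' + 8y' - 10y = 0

Characteristic equation: 2r² + 8r - 10 = 0
Divide by 2: r² + 4r - 5 = 0
Roots: r = 1, -5 (distinct real)
General solution: y = C₁e^x + C₂e^(-5x)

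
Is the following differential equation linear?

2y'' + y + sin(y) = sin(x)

No. Nonlinear (sin(y) is nonlinear in y)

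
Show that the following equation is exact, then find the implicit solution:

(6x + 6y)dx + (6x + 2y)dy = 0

Verify exactness: ∂M/∂y = ∂N/∂x ✓
Find F(x,y) such that ∂F/∂x = M, ∂F/∂y = N
Solution: 3x² + 6xy + y² = C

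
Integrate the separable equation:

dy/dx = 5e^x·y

Separating variables and integrating:
ln|y| = 5e^x + C

General solution: y = Ce^(5e^x)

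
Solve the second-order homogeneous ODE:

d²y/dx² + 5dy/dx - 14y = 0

Characteristic equation: r² + 5r - 14 = 0
Roots: r = 2, -7 (distinct real)
General solution: y = C₁e^(2x) + C₂e^(-7x)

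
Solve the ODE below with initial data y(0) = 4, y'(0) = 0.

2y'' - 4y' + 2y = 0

General solution: y = (C₁ + C₂x)e^x
Repeated root r = 1
Applying ICs: C₁ = 4, C₂ = -4
Particular solution: y = (4 - 4x)e^x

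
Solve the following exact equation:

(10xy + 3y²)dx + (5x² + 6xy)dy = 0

Verify exactness: ∂M/∂y = ∂N/∂x ✓
Find F(x,y) such that ∂F/∂x = M, ∂F/∂y = N
Solution: 5x²y + 3xy² = C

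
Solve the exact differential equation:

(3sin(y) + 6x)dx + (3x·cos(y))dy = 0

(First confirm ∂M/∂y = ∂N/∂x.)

Verify exactness: ∂M/∂y = ∂N/∂x ✓
Find F(x,y) such that ∂F/∂x = M, ∂F/∂y = N
Solution: 3x·sin(y) + 3x² = C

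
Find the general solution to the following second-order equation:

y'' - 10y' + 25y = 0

Characteristic equation: r² - 10r + 25 = 0
Factored: (r - 5)² = 0
Repeated root: r = 5
General solution: y = (C₁ + C₂x)e^(5x)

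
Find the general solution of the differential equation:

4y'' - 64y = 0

Characteristic equation: 4r² - 64 = 0
Divide by 4: r² - 16 = 0
Roots: r = 4, -4 (distinct real)
General solution: y = C₁e^(4x) + C₂e^(-4x)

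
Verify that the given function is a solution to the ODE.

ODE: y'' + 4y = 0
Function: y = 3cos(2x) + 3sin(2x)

Verification:
y'' = -12cos(2x) - 12sin(2x)
y'' + 4y = 0 ✓

Yes, it is a solution.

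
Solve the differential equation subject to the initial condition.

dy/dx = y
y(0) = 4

General solution: y = Ce^x
Applying IC y(0) = 4:
Particular solution: y = 4e^x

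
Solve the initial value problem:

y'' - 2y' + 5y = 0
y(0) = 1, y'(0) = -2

General solution: y = e^x(C₁cos(2x) + C₂sin(2x))
Complex roots r = 1 ± 2i
Applying ICs: C₁ = 1, C₂ = -3/2
Particular solution: y = e^x(cos(2x) - (3/2)sin(2x))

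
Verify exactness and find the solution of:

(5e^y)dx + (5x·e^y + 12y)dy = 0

Verify exactness: ∂M/∂y = ∂N/∂x ✓
Find F(x,y) such that ∂F/∂x = M, ∂F/∂y = N
Solution: 5x·e^y + 6y² = C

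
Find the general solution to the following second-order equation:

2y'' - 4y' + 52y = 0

Characteristic equation: 2r² - 4r + 52 = 0
Divide by 2: r² - 2r + 26 = 0
Roots: r = 1 ± 5i (complex conjugates)
General solution: y = e^x(C₁cos(5x) + C₂sin(5x))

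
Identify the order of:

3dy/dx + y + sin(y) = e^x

The order is 1 (highest derivative is of order 1).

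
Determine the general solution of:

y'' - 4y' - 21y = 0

Characteristic equation: r² - 4r - 21 = 0
Roots: r = 7, -3 (distinct real)
General solution: y = C₁e^(7x) + C₂e^(-3x)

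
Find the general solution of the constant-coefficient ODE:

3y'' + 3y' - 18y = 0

Characteristic equation: 3r² + 3r - 18 = 0
Divide by 3: r² + r - 6 = 0
Roots: r = 2, -3 (distinct real)
General solution: y = C₁e^(2x) + C₂e^(-3x)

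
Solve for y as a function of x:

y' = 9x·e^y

Separating variables and integrating:
-e^(-y) = 9x²/2 + C

General solution: y = -ln(C - 9x²/2)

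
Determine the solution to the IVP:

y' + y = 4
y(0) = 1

General solution: y = 4 + Ce^(-x)
Applying y(0) = 1: C = 1 - 4 = -3
Particular solution: y = 4 - 3e^(-x)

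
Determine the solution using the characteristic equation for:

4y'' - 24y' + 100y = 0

Characteristic equation: 4r² - 24r + 100 = 0
Divide by 4: r² - 6r + 25 = 0
Roots: r = 3 ± 4i (complex conjugates)
General solution: y = e^(3x)(C₁cos(4x) + C₂sin(4x))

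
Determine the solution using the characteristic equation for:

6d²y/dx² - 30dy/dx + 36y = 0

Characteristic equation: 6r² - 30r + 36 = 0
Divide by 6: r² - 5r + 6 = 0
Roots: r = 3, 2 (distinct real)
General solution: y = C₁e^(3x) + C₂e^(2x)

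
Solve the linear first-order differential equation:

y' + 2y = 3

Using integrating factor method:

General solution: y = 3/2 + Ce^(-2x)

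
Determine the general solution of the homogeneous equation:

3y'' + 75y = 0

Characteristic equation: 3r² + 75 = 0
Divide by 3: r² + 25 = 0
Roots: r = ±5i (complex conjugates)
General solution: y = C₁cos(5x) + C₂sin(5x)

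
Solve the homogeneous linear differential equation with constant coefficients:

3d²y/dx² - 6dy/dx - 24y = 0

Characteristic equation: 3r² - 6r - 24 = 0
Divide by 3: r² - 2r - 8 = 0
Roots: r = 4, -2 (distinct real)
General solution: y = C₁e^(4x) + C₂e^(-2x)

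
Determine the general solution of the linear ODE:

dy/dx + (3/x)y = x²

Using integrating factor method:

General solution: y = (1/6)x^3 + Cx^(-3)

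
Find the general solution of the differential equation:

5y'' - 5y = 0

Characteristic equation: 5r² - 5 = 0
Divide by 5: r² - 1 = 0
Roots: r = 1, -1 (distinct real)
General solution: y = C₁e^x + C₂e^(-x)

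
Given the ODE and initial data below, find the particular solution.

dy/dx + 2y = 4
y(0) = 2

General solution: y = 2 + Ce^(-2x)
Applying y(0) = 2: C = 2 - 2 = 0
Particular solution: y = 2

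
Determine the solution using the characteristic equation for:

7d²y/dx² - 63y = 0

Characteristic equation: 7r² - 63 = 0
Divide by 7: r² - 9 = 0
Roots: r = 3, -3 (distinct real)
General solution: y = C₁e^(3x) + C₂e^(-3x)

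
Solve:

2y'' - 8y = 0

Characteristic equation: 2r² - 8 = 0
Divide by 2: r² - 4 = 0
Roots: r = 2, -2 (distinct real)
General solution: y = C₁e^(2x) + C₂e^(-2x)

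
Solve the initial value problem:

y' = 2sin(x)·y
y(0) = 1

General solution: y = Ce^(-2cos(x))
Applying IC y(0) = 1:
Particular solution: y = e^(2(1-cos(x)))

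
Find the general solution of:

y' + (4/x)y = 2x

Using integrating factor method:

General solution: y = (1/3)x^2 + Cx^(-4)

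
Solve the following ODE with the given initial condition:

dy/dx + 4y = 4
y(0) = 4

General solution: y = 1 + Ce^(-4x)
Applying y(0) = 4: C = 4 - 1 = 3
Particular solution: y = 1 + 3e^(-4x)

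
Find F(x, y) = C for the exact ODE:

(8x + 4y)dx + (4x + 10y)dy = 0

Verify exactness: ∂M/∂y = ∂N/∂x ✓
Find F(x,y) such that ∂F/∂x = M, ∂F/∂y = N
Solution: 4x² + 4xy + 5y² = C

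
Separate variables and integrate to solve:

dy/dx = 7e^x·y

Separating variables and integrating:
ln|y| = 7e^x + C

General solution: y = Ce^(7e^x)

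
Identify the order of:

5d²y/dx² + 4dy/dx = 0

The order is 2 (highest derivative is of order 2).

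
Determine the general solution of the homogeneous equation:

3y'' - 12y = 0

Characteristic equation: 3r² - 12 = 0
Divide by 3: r² - 4 = 0
Roots: r = 2, -2 (distinct real)
General solution: y = C₁e^(2x) + C₂e^(-2x)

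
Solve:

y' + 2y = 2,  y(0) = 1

General solution: y = 1 + Ce^(-2x)
Applying y(0) = 1: C = 1 - 1 = 0
Particular solution: y = 1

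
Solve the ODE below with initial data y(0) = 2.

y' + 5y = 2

General solution: y = 2/5 + Ce^(-5x)
Applying y(0) = 2: C = 2 - 2/5 = 8/5
Particular solution: y = 2/5 + (8/5)e^(-5x)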